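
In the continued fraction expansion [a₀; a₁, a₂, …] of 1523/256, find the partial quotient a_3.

⌊1523/256⌋ = 5, remainder 243
⌊256/243⌋ = 1, remainder 13
⌊243/13⌋ = 18, remainder 9
⌊13/9⌋ = 1, remainder 4

1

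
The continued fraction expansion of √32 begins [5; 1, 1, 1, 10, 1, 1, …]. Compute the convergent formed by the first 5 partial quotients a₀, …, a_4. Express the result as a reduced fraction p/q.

181/32

Compute successive convergents:
a_0 = 5: 5/1
a_1 = 1: 6/1
a_2 = 1: 11/2
a_3 = 1: 17/3
a_4 = 10: 181/32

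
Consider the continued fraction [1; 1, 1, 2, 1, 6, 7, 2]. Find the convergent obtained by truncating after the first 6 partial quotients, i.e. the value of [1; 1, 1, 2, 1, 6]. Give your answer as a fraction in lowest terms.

74/47

Start with 6.
1 + 1/(6/1) = 1 + 1/6 = 7/6
2 + 1/(7/6) = 2 + 6/7 = 20/7
1 + 1/(20/7) = 1 + 7/20 = 27/20
1 + 1/(27/20) = 1 + 20/27 = 47/27
1 + 1/(47/27) = 1 + 27/47 = 74/47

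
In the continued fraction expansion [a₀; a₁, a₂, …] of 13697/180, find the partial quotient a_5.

3

Run the Euclidean algorithm, recording each quotient:
13697 = 76·180 + 17, so a_0 = 76
180 = 10·17 + 10, so a_1 = 10
17 = 1·10 + 7, so a_2 = 1
10 = 1·7 + 3, so a_3 = 1
7 = 2·3 + 1, so a_4 = 2
3 = 3·1 + 0, so a_5 = 3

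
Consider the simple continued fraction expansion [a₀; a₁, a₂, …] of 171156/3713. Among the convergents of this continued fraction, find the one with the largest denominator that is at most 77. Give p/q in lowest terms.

List convergents until the denominator exceeds the bound:
a_0 = 46: 46/1  (≤ bound)
a_1 = 10: 461/10  (≤ bound)
a_2 = 2: 968/21  (≤ bound)
a_3 = 1: 1429/31  (≤ bound)
a_4 = 2: 3826/83  (> 77, stop)

1429/31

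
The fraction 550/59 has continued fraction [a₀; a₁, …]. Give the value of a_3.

550 ÷ 59 → quotient 9, remainder 19
59 ÷ 19 → quotient 3, remainder 2
19 ÷ 2 → quotient 9, remainder 1
2 ÷ 1 → quotient 2, remainder 0

2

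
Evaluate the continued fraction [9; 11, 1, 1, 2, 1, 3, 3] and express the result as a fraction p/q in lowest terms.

8941/984

Build up convergents one term at a time:
a_0 = 9: 9/1
a_1 = 11: 100/11
a_2 = 1: 109/12
a_3 = 1: 209/23
a_4 = 2: 527/58
a_5 = 1: 736/81
a_6 = 3: 2735/301
a_7 = 3: 8941/984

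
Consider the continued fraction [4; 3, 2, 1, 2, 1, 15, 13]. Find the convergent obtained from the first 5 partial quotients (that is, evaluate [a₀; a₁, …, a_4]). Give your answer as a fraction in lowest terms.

Start with 2.
1 + 1/(2/1) = 1 + 1/2 = 3/2
2 + 1/(3/2) = 2 + 2/3 = 8/3
3 + 1/(8/3) = 3 + 3/8 = 27/8
4 + 1/(27/8) = 4 + 8/27 = 116/27

116/27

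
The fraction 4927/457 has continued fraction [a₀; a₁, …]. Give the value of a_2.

3

⌊4927/457⌋ = 10, remainder 357
⌊457/357⌋ = 1, remainder 100
⌊357/100⌋ = 3, remainder 57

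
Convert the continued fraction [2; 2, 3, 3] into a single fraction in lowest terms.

Start with 3.
3 + 1/(3/1) = 3 + 1/3 = 10/3
2 + 1/(10/3) = 2 + 3/10 = 23/10
2 + 1/(23/10) = 2 + 10/23 = 56/23

56/23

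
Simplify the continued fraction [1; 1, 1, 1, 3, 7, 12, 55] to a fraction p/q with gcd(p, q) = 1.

a_0 = 1: 1/1
a_1 = 1: 2/1
a_2 = 1: 3/2
a_3 = 1: 5/3
a_4 = 3: 18/11
a_5 = 7: 131/80
a_6 = 12: 1590/971
a_7 = 55: 87581/53485

87581/53485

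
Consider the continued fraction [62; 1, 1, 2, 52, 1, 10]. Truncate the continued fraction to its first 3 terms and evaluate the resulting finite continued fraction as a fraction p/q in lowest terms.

125/2

a_0 = 62: 62/1
a_1 = 1: 63/1
a_2 = 1: 125/2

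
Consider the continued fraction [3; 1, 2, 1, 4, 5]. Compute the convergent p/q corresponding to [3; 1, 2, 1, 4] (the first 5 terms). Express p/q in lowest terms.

Build up convergents one term at a time:
a_0 = 3: 3/1
a_1 = 1: 4/1
a_2 = 2: 11/3
a_3 = 1: 15/4
a_4 = 4: 71/19

71/19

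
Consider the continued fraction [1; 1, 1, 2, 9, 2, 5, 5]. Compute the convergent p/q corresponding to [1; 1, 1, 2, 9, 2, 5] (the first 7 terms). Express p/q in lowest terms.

Start with 5.
2 + 1/(5/1) = 2 + 1/5 = 11/5
9 + 1/(11/5) = 9 + 5/11 = 104/11
2 + 1/(104/11) = 2 + 11/104 = 219/104
1 + 1/(219/104) = 1 + 104/219 = 323/219
1 + 1/(323/219) = 1 + 219/323 = 542/323
1 + 1/(542/323) = 1 + 323/542 = 865/542

865/542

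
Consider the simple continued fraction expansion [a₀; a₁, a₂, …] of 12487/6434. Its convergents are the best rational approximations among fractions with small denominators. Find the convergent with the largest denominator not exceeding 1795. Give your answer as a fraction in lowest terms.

List convergents until the denominator exceeds the bound:
a_0 = 1: 1/1  (≤ bound)
a_1 = 1: 2/1  (≤ bound)
a_2 = 15: 31/16  (≤ bound)
a_3 = 1: 33/17  (≤ bound)
a_4 = 7: 262/135  (≤ bound)
a_5 = 1: 295/152  (≤ bound)
a_6 = 6: 2032/1047  (≤ bound)
a_7 = 6: 12487/6434  (> 1795, stop)

2032/1047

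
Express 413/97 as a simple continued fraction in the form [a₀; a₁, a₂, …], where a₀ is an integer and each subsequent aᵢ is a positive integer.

[4; 3, 1, 7, 3]

413 = 4·97 + 25, so a_0 = 4
97 = 3·25 + 22, so a_1 = 3
25 = 1·22 + 3, so a_2 = 1
22 = 7·3 + 1, so a_3 = 7
3 = 3·1 + 0, so a_4 = 3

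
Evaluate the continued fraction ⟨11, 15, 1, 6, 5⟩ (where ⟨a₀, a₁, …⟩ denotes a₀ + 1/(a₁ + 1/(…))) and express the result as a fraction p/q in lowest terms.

6317/571

a_0 = 11: 11/1
a_1 = 15: 166/15
a_2 = 1: 177/16
a_3 = 6: 1228/111
a_4 = 5: 6317/571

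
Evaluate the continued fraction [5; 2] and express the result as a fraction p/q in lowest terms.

Collapse the nested fraction from the inside out:
Start with 2.
5 + 1/(2/1) = 5 + 1/2 = 11/2

11/2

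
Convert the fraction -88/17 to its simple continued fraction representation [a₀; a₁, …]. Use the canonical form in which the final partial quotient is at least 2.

[-6; 1, 4, 1, 2]

⌊-88/17⌋ = -6, remainder 14
⌊17/14⌋ = 1, remainder 3
⌊14/3⌋ = 4, remainder 2
⌊3/2⌋ = 1, remainder 1
⌊2/1⌋ = 2, remainder 0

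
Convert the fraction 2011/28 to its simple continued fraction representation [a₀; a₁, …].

[71; 1, 4, 1, 1, 2]

2011 = 71·28 + 23, so a_0 = 71
28 = 1·23 + 5, so a_1 = 1
23 = 4·5 + 3, so a_2 = 4
5 = 1·3 + 2, so a_3 = 1
3 = 1·2 + 1, so a_4 = 1
2 = 2·1 + 0, so a_5 = 2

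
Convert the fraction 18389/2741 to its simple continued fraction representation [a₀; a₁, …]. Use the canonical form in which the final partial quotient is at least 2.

Repeatedly divide and take the remainder:
18389 ÷ 2741 → quotient 6, remainder 1943
2741 ÷ 1943 → quotient 1, remainder 798
1943 ÷ 798 → quotient 2, remainder 347
798 ÷ 347 → quotient 2, remainder 104
347 ÷ 104 → quotient 3, remainder 35
104 ÷ 35 → quotient 2, remainder 34
35 ÷ 34 → quotient 1, remainder 1
34 ÷ 1 → quotient 34, remainder 0

[6; 1, 2, 2, 3, 2, 1, 34]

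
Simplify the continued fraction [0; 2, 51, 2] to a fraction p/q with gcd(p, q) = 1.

103/208

a_0 = 0: 0/1
a_1 = 2: 1/2
a_2 = 51: 51/103
a_3 = 2: 103/208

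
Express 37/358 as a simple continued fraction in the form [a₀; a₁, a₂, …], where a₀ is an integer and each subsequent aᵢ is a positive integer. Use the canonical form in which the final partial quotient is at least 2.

[0; 9, 1, 2, 12]

Repeatedly divide and take the remainder:
⌊37/358⌋ = 0, remainder 37
⌊358/37⌋ = 9, remainder 25
⌊37/25⌋ = 1, remainder 12
⌊25/12⌋ = 2, remainder 1
⌊12/1⌋ = 12, remainder 0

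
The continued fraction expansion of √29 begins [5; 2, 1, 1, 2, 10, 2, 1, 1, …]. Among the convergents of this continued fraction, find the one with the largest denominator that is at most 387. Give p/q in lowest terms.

List convergents until the denominator exceeds the bound:
a_0 = 5: 5/1  (≤ bound)
a_1 = 2: 11/2  (≤ bound)
a_2 = 1: 16/3  (≤ bound)
a_3 = 1: 27/5  (≤ bound)
a_4 = 2: 70/13  (≤ bound)
a_5 = 10: 727/135  (≤ bound)
a_6 = 2: 1524/283  (≤ bound)
a_7 = 1: 2251/418  (> 387, stop)

1524/283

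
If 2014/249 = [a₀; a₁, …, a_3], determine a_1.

2014 ÷ 249 → quotient 8, remainder 22
249 ÷ 22 → quotient 11, remainder 7

11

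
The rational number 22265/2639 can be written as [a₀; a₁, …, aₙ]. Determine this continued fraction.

[8; 2, 3, 2, 6, 6, 4]

22265 ÷ 2639 → quotient 8, remainder 1153
2639 ÷ 1153 → quotient 2, remainder 333
1153 ÷ 333 → quotient 3, remainder 154
333 ÷ 154 → quotient 2, remainder 25
154 ÷ 25 → quotient 6, remainder 4
25 ÷ 4 → quotient 6, remainder 1
4 ÷ 1 → quotient 4, remainder 0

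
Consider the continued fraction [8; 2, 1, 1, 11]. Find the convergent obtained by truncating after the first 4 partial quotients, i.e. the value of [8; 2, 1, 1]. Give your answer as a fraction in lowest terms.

42/5

Work from the innermost term outward:
Start with 1.
1 + 1/(1/1) = 1 + 1/1 = 2/1
2 + 1/(2/1) = 2 + 1/2 = 5/2
8 + 1/(5/2) = 8 + 2/5 = 42/5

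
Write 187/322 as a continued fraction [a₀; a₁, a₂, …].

Apply division with remainder until the remainder is 0:
187 = 0·322 + 187, so a_0 = 0
322 = 1·187 + 135, so a_1 = 1
187 = 1·135 + 52, so a_2 = 1
135 = 2·52 + 31, so a_3 = 2
52 = 1·31 + 21, so a_4 = 1
31 = 1·21 + 10, so a_5 = 1
21 = 2·10 + 1, so a_6 = 2
10 = 10·1 + 0, so a_7 = 10

[0; 1, 1, 2, 1, 1, 2, 10]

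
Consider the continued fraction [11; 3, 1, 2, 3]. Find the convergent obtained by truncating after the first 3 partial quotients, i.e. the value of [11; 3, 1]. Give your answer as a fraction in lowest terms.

Start with 1.
3 + 1/(1/1) = 3 + 1/1 = 4/1
11 + 1/(4/1) = 11 + 1/4 = 45/4

45/4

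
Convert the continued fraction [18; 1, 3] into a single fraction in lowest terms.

Compute successive convergents:
a_0 = 18: 18/1
a_1 = 1: 19/1
a_2 = 3: 75/4

75/4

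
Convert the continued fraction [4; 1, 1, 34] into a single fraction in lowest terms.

311/69

a_0 = 4: 4/1
a_1 = 1: 5/1
a_2 = 1: 9/2
a_3 = 34: 311/69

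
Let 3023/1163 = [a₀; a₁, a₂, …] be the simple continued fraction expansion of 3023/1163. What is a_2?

Repeatedly divide and take the remainder:
3023 ÷ 1163 → quotient 2, remainder 697
1163 ÷ 697 → quotient 1, remainder 466
697 ÷ 466 → quotient 1, remainder 231

1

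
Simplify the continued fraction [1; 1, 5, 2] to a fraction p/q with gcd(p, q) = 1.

24/13

Work from the innermost term outward:
Start with 2.
5 + 1/(2/1) = 5 + 1/2 = 11/2
1 + 1/(11/2) = 1 + 2/11 = 13/11
1 + 1/(13/11) = 1 + 11/13 = 24/13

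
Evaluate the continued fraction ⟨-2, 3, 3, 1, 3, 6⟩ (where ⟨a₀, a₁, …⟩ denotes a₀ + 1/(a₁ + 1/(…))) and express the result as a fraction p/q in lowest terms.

-520/307

a_0 = -2: -2/1
a_1 = 3: -5/3
a_2 = 3: -17/10
a_3 = 1: -22/13
a_4 = 3: -83/49
a_5 = 6: -520/307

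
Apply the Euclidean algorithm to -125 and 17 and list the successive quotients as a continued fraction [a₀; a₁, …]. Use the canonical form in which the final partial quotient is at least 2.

[-8; 1, 1, 1, 5]

-125 = -8·17 + 11, so a_0 = -8
17 = 1·11 + 6, so a_1 = 1
11 = 1·6 + 5, so a_2 = 1
6 = 1·5 + 1, so a_3 = 1
5 = 5·1 + 0, so a_4 = 5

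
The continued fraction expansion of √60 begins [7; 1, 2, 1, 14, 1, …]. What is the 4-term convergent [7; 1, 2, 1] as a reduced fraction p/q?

Start with 1.
2 + 1/(1/1) = 2 + 1/1 = 3/1
1 + 1/(3/1) = 1 + 1/3 = 4/3
7 + 1/(4/3) = 7 + 3/4 = 31/4

31/4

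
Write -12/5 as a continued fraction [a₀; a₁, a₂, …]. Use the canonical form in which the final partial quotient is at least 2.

[-3; 1, 1, 2]

-12 = -3·5 + 3, so a_0 = -3
5 = 1·3 + 2, so a_1 = 1
3 = 1·2 + 1, so a_2 = 1
2 = 2·1 + 0, so a_3 = 2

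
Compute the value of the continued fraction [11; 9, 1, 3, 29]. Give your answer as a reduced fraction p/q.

12668/1141

a_0 = 11: 11/1
a_1 = 9: 100/9
a_2 = 1: 111/10
a_3 = 3: 433/39
a_4 = 29: 12668/1141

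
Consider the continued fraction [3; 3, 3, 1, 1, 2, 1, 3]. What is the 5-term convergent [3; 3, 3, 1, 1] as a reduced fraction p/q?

76/23

Start with 1.
1 + 1/(1/1) = 1 + 1/1 = 2/1
3 + 1/(2/1) = 3 + 1/2 = 7/2
3 + 1/(7/2) = 3 + 2/7 = 23/7
3 + 1/(23/7) = 3 + 7/23 = 76/23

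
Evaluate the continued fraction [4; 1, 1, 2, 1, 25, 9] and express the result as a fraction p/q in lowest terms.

Collapse the nested fraction from the inside out:
Start with 9.
25 + 1/(9/1) = 25 + 1/9 = 226/9
1 + 1/(226/9) = 1 + 9/226 = 235/226
2 + 1/(235/226) = 2 + 226/235 = 696/235
1 + 1/(696/235) = 1 + 235/696 = 931/696
1 + 1/(931/696) = 1 + 696/931 = 1627/931
4 + 1/(1627/931) = 4 + 931/1627 = 7439/1627

7439/1627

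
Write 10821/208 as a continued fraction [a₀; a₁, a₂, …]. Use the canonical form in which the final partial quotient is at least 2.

Run the Euclidean algorithm, recording each quotient:
10821 = 52·208 + 5, so a_0 = 52
208 = 41·5 + 3, so a_1 = 41
5 = 1·3 + 2, so a_2 = 1
3 = 1·2 + 1, so a_3 = 1
2 = 2·1 + 0, so a_4 = 2

[52; 41, 1, 1, 2]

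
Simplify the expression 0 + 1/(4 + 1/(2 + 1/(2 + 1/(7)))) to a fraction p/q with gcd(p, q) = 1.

37/163

Start with 7.
2 + 1/(7/1) = 2 + 1/7 = 15/7
2 + 1/(15/7) = 2 + 7/15 = 37/15
4 + 1/(37/15) = 4 + 15/37 = 163/37
0 + 1/(163/37) = 0 + 37/163 = 37/163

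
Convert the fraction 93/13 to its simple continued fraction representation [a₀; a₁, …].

[7; 6, 2]

Apply division with remainder until the remainder is 0:
93 ÷ 13 → quotient 7, remainder 2
13 ÷ 2 → quotient 6, remainder 1
2 ÷ 1 → quotient 2, remainder 0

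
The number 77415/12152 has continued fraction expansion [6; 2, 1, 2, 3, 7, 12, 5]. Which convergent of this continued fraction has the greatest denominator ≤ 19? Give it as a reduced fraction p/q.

List convergents until the denominator exceeds the bound:
a_0 = 6: 6/1  (≤ bound)
a_1 = 2: 13/2  (≤ bound)
a_2 = 1: 19/3  (≤ bound)
a_3 = 2: 51/8  (≤ bound)
a_4 = 3: 172/27  (> 19, stop)

51/8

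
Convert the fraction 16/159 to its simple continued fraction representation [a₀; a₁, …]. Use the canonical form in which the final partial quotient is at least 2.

[0; 9, 1, 15]

Apply division with remainder until the remainder is 0:
⌊16/159⌋ = 0, remainder 16
⌊159/16⌋ = 9, remainder 15
⌊16/15⌋ = 1, remainder 1
⌊15/1⌋ = 15, remainder 0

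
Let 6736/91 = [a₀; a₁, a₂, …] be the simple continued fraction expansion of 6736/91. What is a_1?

45

Run the Euclidean algorithm, recording each quotient:
6736 ÷ 91 → quotient 74, remainder 2
91 ÷ 2 → quotient 45, remainder 1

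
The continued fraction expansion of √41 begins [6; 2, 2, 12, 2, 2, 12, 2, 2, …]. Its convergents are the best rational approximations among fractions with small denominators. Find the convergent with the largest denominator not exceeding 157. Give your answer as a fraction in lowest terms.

826/129

a_0 = 6: 6/1  (≤ bound)
a_1 = 2: 13/2  (≤ bound)
a_2 = 2: 32/5  (≤ bound)
a_3 = 12: 397/62  (≤ bound)
a_4 = 2: 826/129  (≤ bound)
a_5 = 2: 2049/320  (> 157, stop)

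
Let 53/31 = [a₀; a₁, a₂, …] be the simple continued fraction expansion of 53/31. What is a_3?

⌊53/31⌋ = 1, remainder 22
⌊31/22⌋ = 1, remainder 9
⌊22/9⌋ = 2, remainder 4
⌊9/4⌋ = 2, remainder 1

2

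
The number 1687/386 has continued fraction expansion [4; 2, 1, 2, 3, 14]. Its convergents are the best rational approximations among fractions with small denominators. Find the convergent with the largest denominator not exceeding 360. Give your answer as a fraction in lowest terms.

118/27

List convergents until the denominator exceeds the bound:
a_0 = 4: 4/1  (≤ bound)
a_1 = 2: 9/2  (≤ bound)
a_2 = 1: 13/3  (≤ bound)
a_3 = 2: 35/8  (≤ bound)
a_4 = 3: 118/27  (≤ bound)
a_5 = 14: 1687/386  (> 360, stop)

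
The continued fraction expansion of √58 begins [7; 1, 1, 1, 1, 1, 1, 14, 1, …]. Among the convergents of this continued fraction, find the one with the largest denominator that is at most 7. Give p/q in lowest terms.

a_0 = 7: 7/1  (≤ bound)
a_1 = 1: 8/1  (≤ bound)
a_2 = 1: 15/2  (≤ bound)
a_3 = 1: 23/3  (≤ bound)
a_4 = 1: 38/5  (≤ bound)
a_5 = 1: 61/8  (> 7, stop)

38/5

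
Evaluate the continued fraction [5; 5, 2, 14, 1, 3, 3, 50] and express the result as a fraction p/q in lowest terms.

Start with 50.
3 + 1/(50/1) = 3 + 1/50 = 151/50
3 + 1/(151/50) = 3 + 50/151 = 503/151
1 + 1/(503/151) = 1 + 151/503 = 654/503
14 + 1/(654/503) = 14 + 503/654 = 9659/654
2 + 1/(9659/654) = 2 + 654/9659 = 19972/9659
5 + 1/(19972/9659) = 5 + 9659/19972 = 109519/19972
5 + 1/(109519/19972) = 5 + 19972/109519 = 567567/109519

567567/109519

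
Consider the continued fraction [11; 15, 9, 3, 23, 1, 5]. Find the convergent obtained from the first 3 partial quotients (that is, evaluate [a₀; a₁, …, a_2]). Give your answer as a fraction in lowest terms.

1505/136

a_0 = 11: 11/1
a_1 = 15: 166/15
a_2 = 9: 1505/136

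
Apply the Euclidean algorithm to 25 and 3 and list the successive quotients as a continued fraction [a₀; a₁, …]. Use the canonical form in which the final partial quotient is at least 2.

25 ÷ 3 → quotient 8, remainder 1
3 ÷ 1 → quotient 3, remainder 0

[8; 3]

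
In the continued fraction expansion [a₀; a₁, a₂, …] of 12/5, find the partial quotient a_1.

12 = 2·5 + 2, so a_0 = 2
5 = 2·2 + 1, so a_1 = 2

2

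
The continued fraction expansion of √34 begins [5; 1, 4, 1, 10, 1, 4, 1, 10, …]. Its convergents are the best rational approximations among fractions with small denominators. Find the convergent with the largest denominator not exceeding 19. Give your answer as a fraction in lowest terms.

List convergents until the denominator exceeds the bound:
a_0 = 5: 5/1  (≤ bound)
a_1 = 1: 6/1  (≤ bound)
a_2 = 4: 29/5  (≤ bound)
a_3 = 1: 35/6  (≤ bound)
a_4 = 10: 379/65  (> 19, stop)

35/6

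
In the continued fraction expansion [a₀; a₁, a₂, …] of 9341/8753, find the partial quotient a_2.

Run the Euclidean algorithm, recording each quotient:
9341 = 1·8753 + 588, so a_0 = 1
8753 = 14·588 + 521, so a_1 = 14
588 = 1·521 + 67, so a_2 = 1

1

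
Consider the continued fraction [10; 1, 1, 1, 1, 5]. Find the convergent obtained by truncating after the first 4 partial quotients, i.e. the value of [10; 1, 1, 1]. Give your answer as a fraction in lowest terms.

32/3

a_0 = 10: 10/1
a_1 = 1: 11/1
a_2 = 1: 21/2
a_3 = 1: 32/3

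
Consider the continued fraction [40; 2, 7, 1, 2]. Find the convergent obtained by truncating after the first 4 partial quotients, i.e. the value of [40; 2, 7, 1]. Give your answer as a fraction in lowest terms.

688/17

Start with 1.
7 + 1/(1/1) = 7 + 1/1 = 8/1
2 + 1/(8/1) = 2 + 1/8 = 17/8
40 + 1/(17/8) = 40 + 8/17 = 688/17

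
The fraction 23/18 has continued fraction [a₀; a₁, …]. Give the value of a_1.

3

Apply division with remainder until the remainder is 0:
23 ÷ 18 → quotient 1, remainder 5
18 ÷ 5 → quotient 3, remainder 3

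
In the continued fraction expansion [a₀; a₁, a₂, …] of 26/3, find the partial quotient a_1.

Apply division with remainder until the remainder is 0:
26 ÷ 3 → quotient 8, remainder 2
3 ÷ 2 → quotient 1, remainder 1

1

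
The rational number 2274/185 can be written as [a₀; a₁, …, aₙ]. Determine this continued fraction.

[12; 3, 2, 2, 1, 7]

2274 = 12·185 + 54, so a_0 = 12
185 = 3·54 + 23, so a_1 = 3
54 = 2·23 + 8, so a_2 = 2
23 = 2·8 + 7, so a_3 = 2
8 = 1·7 + 1, so a_4 = 1
7 = 7·1 + 0, so a_5 = 7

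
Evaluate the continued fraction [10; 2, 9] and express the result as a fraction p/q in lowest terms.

a_0 = 10: 10/1
a_1 = 2: 21/2
a_2 = 9: 199/19

199/19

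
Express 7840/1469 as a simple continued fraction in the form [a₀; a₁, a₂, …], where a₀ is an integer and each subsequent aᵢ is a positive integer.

⌊7840/1469⌋ = 5, remainder 495
⌊1469/495⌋ = 2, remainder 479
⌊495/479⌋ = 1, remainder 16
⌊479/16⌋ = 29, remainder 15
⌊16/15⌋ = 1, remainder 1
⌊15/1⌋ = 15, remainder 0

[5; 2, 1, 29, 1, 15]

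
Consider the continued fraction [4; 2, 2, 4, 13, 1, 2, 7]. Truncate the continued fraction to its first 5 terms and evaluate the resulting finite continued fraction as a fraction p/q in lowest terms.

Start with 13.
4 + 1/(13/1) = 4 + 1/13 = 53/13
2 + 1/(53/13) = 2 + 13/53 = 119/53
2 + 1/(119/53) = 2 + 53/119 = 291/119
4 + 1/(291/119) = 4 + 119/291 = 1283/291

1283/291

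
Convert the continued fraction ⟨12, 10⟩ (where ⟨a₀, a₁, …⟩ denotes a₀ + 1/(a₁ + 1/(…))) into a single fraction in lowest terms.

121/10

a_0 = 12: 12/1
a_1 = 10: 121/10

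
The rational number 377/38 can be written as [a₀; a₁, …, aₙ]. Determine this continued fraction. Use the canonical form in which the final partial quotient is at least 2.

Apply division with remainder until the remainder is 0:
377 = 9·38 + 35, so a_0 = 9
38 = 1·35 + 3, so a_1 = 1
35 = 11·3 + 2, so a_2 = 11
3 = 1·2 + 1, so a_3 = 1
2 = 2·1 + 0, so a_4 = 2

[9; 1, 11, 1, 2]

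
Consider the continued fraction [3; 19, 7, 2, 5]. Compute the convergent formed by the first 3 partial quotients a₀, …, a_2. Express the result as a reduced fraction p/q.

Start with 7.
19 + 1/(7/1) = 19 + 1/7 = 134/7
3 + 1/(134/7) = 3 + 7/134 = 409/134

409/134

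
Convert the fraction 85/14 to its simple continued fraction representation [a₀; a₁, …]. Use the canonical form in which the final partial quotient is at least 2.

⌊85/14⌋ = 6, remainder 1
⌊14/1⌋ = 14, remainder 0

[6; 14]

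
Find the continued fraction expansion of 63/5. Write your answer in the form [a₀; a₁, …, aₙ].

Repeatedly divide and take the remainder:
63 ÷ 5 → quotient 12, remainder 3
5 ÷ 3 → quotient 1, remainder 2
3 ÷ 2 → quotient 1, remainder 1
2 ÷ 1 → quotient 2, remainder 0

[12; 1, 1, 2]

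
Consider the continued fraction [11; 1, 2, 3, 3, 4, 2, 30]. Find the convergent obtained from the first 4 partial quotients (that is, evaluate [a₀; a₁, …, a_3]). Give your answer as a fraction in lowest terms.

117/10

Start with 3.
2 + 1/(3/1) = 2 + 1/3 = 7/3
1 + 1/(7/3) = 1 + 3/7 = 10/7
11 + 1/(10/7) = 11 + 7/10 = 117/10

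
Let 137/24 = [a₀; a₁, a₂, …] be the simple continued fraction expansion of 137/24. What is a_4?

137 = 5·24 + 17, so a_0 = 5
24 = 1·17 + 7, so a_1 = 1
17 = 2·7 + 3, so a_2 = 2
7 = 2·3 + 1, so a_3 = 2
3 = 3·1 + 0, so a_4 = 3

3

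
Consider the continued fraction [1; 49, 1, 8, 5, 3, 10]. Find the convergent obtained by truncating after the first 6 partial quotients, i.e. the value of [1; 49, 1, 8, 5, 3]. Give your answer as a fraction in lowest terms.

Compute successive convergents:
a_0 = 1: 1/1
a_1 = 49: 50/49
a_2 = 1: 51/50
a_3 = 8: 458/449
a_4 = 5: 2341/2295
a_5 = 3: 7481/7334

7481/7334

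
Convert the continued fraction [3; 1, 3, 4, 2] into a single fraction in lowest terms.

Start with 2.
4 + 1/(2/1) = 4 + 1/2 = 9/2
3 + 1/(9/2) = 3 + 2/9 = 29/9
1 + 1/(29/9) = 1 + 9/29 = 38/29
3 + 1/(38/29) = 3 + 29/38 = 143/38

143/38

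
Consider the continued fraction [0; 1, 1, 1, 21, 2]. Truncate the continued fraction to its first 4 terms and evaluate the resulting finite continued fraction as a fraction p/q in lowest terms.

Build up convergents one term at a time:
a_0 = 0: 0/1
a_1 = 1: 1/1
a_2 = 1: 1/2
a_3 = 1: 2/3

2/3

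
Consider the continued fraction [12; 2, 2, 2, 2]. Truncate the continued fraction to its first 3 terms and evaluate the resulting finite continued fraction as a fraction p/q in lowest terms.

62/5

a_0 = 12: 12/1
a_1 = 2: 25/2
a_2 = 2: 62/5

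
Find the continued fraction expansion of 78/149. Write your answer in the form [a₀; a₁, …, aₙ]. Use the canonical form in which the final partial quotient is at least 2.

[0; 1, 1, 10, 7]

⌊78/149⌋ = 0, remainder 78
⌊149/78⌋ = 1, remainder 71
⌊78/71⌋ = 1, remainder 7
⌊71/7⌋ = 10, remainder 1
⌊7/1⌋ = 7, remainder 0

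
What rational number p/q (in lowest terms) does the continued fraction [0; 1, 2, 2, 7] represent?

Build up convergents one term at a time:
a_0 = 0: 0/1
a_1 = 1: 1/1
a_2 = 2: 2/3
a_3 = 2: 5/7
a_4 = 7: 37/52

37/52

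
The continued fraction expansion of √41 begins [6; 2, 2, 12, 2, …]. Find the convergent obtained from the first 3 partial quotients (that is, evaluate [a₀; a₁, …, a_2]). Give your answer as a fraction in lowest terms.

32/5

Use the convergent recurrence hₖ = aₖ·hₖ₋₁ + hₖ₋₂ (and likewise for the denominators kₖ):
a_0 = 6: 6/1
a_1 = 2: 13/2
a_2 = 2: 32/5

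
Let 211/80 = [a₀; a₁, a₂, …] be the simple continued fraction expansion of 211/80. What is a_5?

Repeatedly divide and take the remainder:
211 = 2·80 + 51, so a_0 = 2
80 = 1·51 + 29, so a_1 = 1
51 = 1·29 + 22, so a_2 = 1
29 = 1·22 + 7, so a_3 = 1
22 = 3·7 + 1, so a_4 = 3
7 = 7·1 + 0, so a_5 = 7

7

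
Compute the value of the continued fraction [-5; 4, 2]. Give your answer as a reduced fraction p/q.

Use the convergent recurrence hₖ = aₖ·hₖ₋₁ + hₖ₋₂ (and likewise for the denominators kₖ):
a_0 = -5: -5/1
a_1 = 4: -19/4
a_2 = 2: -43/9

-43/9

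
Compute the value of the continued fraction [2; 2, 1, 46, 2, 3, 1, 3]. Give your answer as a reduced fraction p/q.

a_0 = 2: 2/1
a_1 = 2: 5/2
a_2 = 1: 7/3
a_3 = 46: 327/140
a_4 = 2: 661/283
a_5 = 3: 2310/989
a_6 = 1: 2971/1272
a_7 = 3: 11223/4805

11223/4805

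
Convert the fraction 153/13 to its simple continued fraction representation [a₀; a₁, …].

[11; 1, 3, 3]

Repeatedly divide and take the remainder:
153 = 11·13 + 10, so a_0 = 11
13 = 1·10 + 3, so a_1 = 1
10 = 3·3 + 1, so a_2 = 3
3 = 3·1 + 0, so a_3 = 3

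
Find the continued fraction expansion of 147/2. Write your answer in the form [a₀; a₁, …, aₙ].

[73; 2]

147 ÷ 2 → quotient 73, remainder 1
2 ÷ 1 → quotient 2, remainder 0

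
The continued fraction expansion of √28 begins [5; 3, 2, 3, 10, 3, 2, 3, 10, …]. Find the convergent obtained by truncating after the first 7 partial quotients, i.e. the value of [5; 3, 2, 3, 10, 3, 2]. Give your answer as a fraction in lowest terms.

9403/1777

Use the convergent recurrence hₖ = aₖ·hₖ₋₁ + hₖ₋₂ (and likewise for the denominators kₖ):
a_0 = 5: 5/1
a_1 = 3: 16/3
a_2 = 2: 37/7
a_3 = 3: 127/24
a_4 = 10: 1307/247
a_5 = 3: 4048/765
a_6 = 2: 9403/1777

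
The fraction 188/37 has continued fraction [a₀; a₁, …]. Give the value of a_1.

188 = 5·37 + 3, so a_0 = 5
37 = 12·3 + 1, so a_1 = 12

12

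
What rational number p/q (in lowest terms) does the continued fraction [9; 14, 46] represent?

5851/645

Start with 46.
14 + 1/(46/1) = 14 + 1/46 = 645/46
9 + 1/(645/46) = 9 + 46/645 = 5851/645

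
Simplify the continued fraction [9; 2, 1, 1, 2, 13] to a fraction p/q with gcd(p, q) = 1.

1633/174

a_0 = 9: 9/1
a_1 = 2: 19/2
a_2 = 1: 28/3
a_3 = 1: 47/5
a_4 = 2: 122/13
a_5 = 13: 1633/174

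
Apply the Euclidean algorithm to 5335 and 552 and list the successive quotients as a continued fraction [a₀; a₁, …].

[9; 1, 1, 1, 60, 1, 2]

5335 ÷ 552 → quotient 9, remainder 367
552 ÷ 367 → quotient 1, remainder 185
367 ÷ 185 → quotient 1, remainder 182
185 ÷ 182 → quotient 1, remainder 3
182 ÷ 3 → quotient 60, remainder 2
3 ÷ 2 → quotient 1, remainder 1
2 ÷ 1 → quotient 2, remainder 0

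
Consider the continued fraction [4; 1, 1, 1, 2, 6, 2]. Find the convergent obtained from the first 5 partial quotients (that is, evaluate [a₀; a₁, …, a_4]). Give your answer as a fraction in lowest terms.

37/8

a_0 = 4: 4/1
a_1 = 1: 5/1
a_2 = 1: 9/2
a_3 = 1: 14/3
a_4 = 2: 37/8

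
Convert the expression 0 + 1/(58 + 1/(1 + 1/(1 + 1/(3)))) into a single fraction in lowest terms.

Work from the innermost term outward:
Start with 3.
1 + 1/(3/1) = 1 + 1/3 = 4/3
1 + 1/(4/3) = 1 + 3/4 = 7/4
58 + 1/(7/4) = 58 + 4/7 = 410/7
0 + 1/(410/7) = 0 + 7/410 = 7/410

7/410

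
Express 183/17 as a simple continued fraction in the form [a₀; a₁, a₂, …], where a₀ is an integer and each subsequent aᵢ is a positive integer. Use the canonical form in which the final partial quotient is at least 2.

⌊183/17⌋ = 10, remainder 13
⌊17/13⌋ = 1, remainder 4
⌊13/4⌋ = 3, remainder 1
⌊4/1⌋ = 4, remainder 0

[10; 1, 3, 4]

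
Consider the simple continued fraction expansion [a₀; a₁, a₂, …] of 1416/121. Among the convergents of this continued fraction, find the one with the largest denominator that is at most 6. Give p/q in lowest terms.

List convergents until the denominator exceeds the bound:
a_0 = 11: 11/1  (≤ bound)
a_1 = 1: 12/1  (≤ bound)
a_2 = 2: 35/3  (≤ bound)
a_3 = 2: 82/7  (> 6, stop)

35/3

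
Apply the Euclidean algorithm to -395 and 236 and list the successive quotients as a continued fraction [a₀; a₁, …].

Apply division with remainder until the remainder is 0:
⌊-395/236⌋ = -2, remainder 77
⌊236/77⌋ = 3, remainder 5
⌊77/5⌋ = 15, remainder 2
⌊5/2⌋ = 2, remainder 1
⌊2/1⌋ = 2, remainder 0

[-2; 3, 15, 2, 2]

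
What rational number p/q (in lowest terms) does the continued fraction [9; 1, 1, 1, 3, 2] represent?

Starting at the tail and folding back:
Start with 2.
3 + 1/(2/1) = 3 + 1/2 = 7/2
1 + 1/(7/2) = 1 + 2/7 = 9/7
1 + 1/(9/7) = 1 + 7/9 = 16/9
1 + 1/(16/9) = 1 + 9/16 = 25/16
9 + 1/(25/16) = 9 + 16/25 = 241/25

241/25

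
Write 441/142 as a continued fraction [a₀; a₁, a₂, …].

[3; 9, 2, 7]

441 = 3·142 + 15, so a_0 = 3
142 = 9·15 + 7, so a_1 = 9
15 = 2·7 + 1, so a_2 = 2
7 = 7·1 + 0, so a_3 = 7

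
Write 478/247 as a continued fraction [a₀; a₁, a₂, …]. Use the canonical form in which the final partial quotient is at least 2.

478 = 1·247 + 231, so a_0 = 1
247 = 1·231 + 16, so a_1 = 1
231 = 14·16 + 7, so a_2 = 14
16 = 2·7 + 2, so a_3 = 2
7 = 3·2 + 1, so a_4 = 3
2 = 2·1 + 0, so a_5 = 2

[1; 1, 14, 2, 3, 2]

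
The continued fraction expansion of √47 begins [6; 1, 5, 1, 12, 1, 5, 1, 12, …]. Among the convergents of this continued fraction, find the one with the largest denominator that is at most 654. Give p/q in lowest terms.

3942/575

a_0 = 6: 6/1  (≤ bound)
a_1 = 1: 7/1  (≤ bound)
a_2 = 5: 41/6  (≤ bound)
a_3 = 1: 48/7  (≤ bound)
a_4 = 12: 617/90  (≤ bound)
a_5 = 1: 665/97  (≤ bound)
a_6 = 5: 3942/575  (≤ bound)
a_7 = 1: 4607/672  (> 654, stop)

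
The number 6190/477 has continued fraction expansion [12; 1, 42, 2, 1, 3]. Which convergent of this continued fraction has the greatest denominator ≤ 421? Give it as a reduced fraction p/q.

a_0 = 12: 12/1  (≤ bound)
a_1 = 1: 13/1  (≤ bound)
a_2 = 42: 558/43  (≤ bound)
a_3 = 2: 1129/87  (≤ bound)
a_4 = 1: 1687/130  (≤ bound)
a_5 = 3: 6190/477  (> 421, stop)

1687/130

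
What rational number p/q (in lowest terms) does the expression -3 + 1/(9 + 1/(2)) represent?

a_0 = -3: -3/1
a_1 = 9: -26/9
a_2 = 2: -55/19

-55/19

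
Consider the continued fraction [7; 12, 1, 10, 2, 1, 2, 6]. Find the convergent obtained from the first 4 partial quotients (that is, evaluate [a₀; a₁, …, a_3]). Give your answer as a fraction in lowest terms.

1005/142

Work from the innermost term outward:
Start with 10.
1 + 1/(10/1) = 1 + 1/10 = 11/10
12 + 1/(11/10) = 12 + 10/11 = 142/11
7 + 1/(142/11) = 7 + 11/142 = 1005/142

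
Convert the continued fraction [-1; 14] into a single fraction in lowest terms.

-13/14

Start with 14.
-1 + 1/(14/1) = -1 + 1/14 = -13/14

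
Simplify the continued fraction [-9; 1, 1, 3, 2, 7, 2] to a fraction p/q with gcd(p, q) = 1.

Compute successive convergents:
a_0 = -9: -9/1
a_1 = 1: -8/1
a_2 = 1: -17/2
a_3 = 3: -59/7
a_4 = 2: -135/16
a_5 = 7: -1004/119
a_6 = 2: -2143/254

-2143/254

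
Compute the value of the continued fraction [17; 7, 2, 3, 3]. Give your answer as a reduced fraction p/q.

Start with 3.
3 + 1/(3/1) = 3 + 1/3 = 10/3
2 + 1/(10/3) = 2 + 3/10 = 23/10
7 + 1/(23/10) = 7 + 10/23 = 171/23
17 + 1/(171/23) = 17 + 23/171 = 2930/171

2930/171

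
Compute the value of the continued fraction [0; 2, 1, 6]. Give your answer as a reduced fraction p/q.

a_0 = 0: 0/1
a_1 = 2: 1/2
a_2 = 1: 1/3
a_3 = 6: 7/20

7/20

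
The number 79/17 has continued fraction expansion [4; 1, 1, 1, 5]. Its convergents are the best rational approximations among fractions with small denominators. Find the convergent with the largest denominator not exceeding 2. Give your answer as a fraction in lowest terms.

a_0 = 4: 4/1  (≤ bound)
a_1 = 1: 5/1  (≤ bound)
a_2 = 1: 9/2  (≤ bound)
a_3 = 1: 14/3  (> 2, stop)

9/2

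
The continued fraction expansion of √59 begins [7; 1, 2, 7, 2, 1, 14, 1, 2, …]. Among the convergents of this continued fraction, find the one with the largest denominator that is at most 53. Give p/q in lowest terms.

361/47

List convergents until the denominator exceeds the bound:
a_0 = 7: 7/1  (≤ bound)
a_1 = 1: 8/1  (≤ bound)
a_2 = 2: 23/3  (≤ bound)
a_3 = 7: 169/22  (≤ bound)
a_4 = 2: 361/47  (≤ bound)
a_5 = 1: 530/69  (> 53, stop)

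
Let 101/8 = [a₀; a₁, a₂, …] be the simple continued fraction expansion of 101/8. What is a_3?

Repeatedly divide and take the remainder:
101 = 12·8 + 5, so a_0 = 12
8 = 1·5 + 3, so a_1 = 1
5 = 1·3 + 2, so a_2 = 1
3 = 1·2 + 1, so a_3 = 1

1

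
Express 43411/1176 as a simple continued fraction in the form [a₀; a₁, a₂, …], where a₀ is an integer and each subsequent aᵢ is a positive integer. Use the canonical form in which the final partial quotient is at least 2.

Apply division with remainder until the remainder is 0:
43411 ÷ 1176 → quotient 36, remainder 1075
1176 ÷ 1075 → quotient 1, remainder 101
1075 ÷ 101 → quotient 10, remainder 65
101 ÷ 65 → quotient 1, remainder 36
65 ÷ 36 → quotient 1, remainder 29
36 ÷ 29 → quotient 1, remainder 7
29 ÷ 7 → quotient 4, remainder 1
7 ÷ 1 → quotient 7, remainder 0

[36; 1, 10, 1, 1, 1, 4, 7]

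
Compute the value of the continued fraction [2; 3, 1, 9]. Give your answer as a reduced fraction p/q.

88/39

Collapse the nested fraction from the inside out:
Start with 9.
1 + 1/(9/1) = 1 + 1/9 = 10/9
3 + 1/(10/9) = 3 + 9/10 = 39/10
2 + 1/(39/10) = 2 + 10/39 = 88/39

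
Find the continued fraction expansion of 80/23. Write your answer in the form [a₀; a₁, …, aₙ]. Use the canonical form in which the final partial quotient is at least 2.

Apply division with remainder until the remainder is 0:
⌊80/23⌋ = 3, remainder 11
⌊23/11⌋ = 2, remainder 1
⌊11/1⌋ = 11, remainder 0

[3; 2, 11]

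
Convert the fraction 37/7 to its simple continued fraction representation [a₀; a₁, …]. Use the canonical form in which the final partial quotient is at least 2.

[5; 3, 2]

Apply division with remainder until the remainder is 0:
37 = 5·7 + 2, so a_0 = 5
7 = 3·2 + 1, so a_1 = 3
2 = 2·1 + 0, so a_2 = 2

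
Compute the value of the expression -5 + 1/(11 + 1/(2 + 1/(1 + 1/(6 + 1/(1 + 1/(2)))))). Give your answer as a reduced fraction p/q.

Start with 2.
1 + 1/(2/1) = 1 + 1/2 = 3/2
6 + 1/(3/2) = 6 + 2/3 = 20/3
1 + 1/(20/3) = 1 + 3/20 = 23/20
2 + 1/(23/20) = 2 + 20/23 = 66/23
11 + 1/(66/23) = 11 + 23/66 = 749/66
-5 + 1/(749/66) = -5 + 66/749 = -3679/749

-3679/749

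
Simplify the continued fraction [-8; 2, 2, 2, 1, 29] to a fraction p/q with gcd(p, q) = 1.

Start with 29.
1 + 1/(29/1) = 1 + 1/29 = 30/29
2 + 1/(30/29) = 2 + 29/30 = 89/30
2 + 1/(89/30) = 2 + 30/89 = 208/89
2 + 1/(208/89) = 2 + 89/208 = 505/208
-8 + 1/(505/208) = -8 + 208/505 = -3832/505

-3832/505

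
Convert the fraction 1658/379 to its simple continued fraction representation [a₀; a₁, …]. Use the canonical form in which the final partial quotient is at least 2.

[4; 2, 1, 2, 47]

Repeatedly divide and take the remainder:
1658 = 4·379 + 142, so a_0 = 4
379 = 2·142 + 95, so a_1 = 2
142 = 1·95 + 47, so a_2 = 1
95 = 2·47 + 1, so a_3 = 2
47 = 47·1 + 0, so a_4 = 47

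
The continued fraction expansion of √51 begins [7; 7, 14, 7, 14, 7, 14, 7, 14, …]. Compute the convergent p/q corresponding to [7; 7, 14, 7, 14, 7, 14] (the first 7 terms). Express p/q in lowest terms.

7068593/989801

Start with 14.
7 + 1/(14/1) = 7 + 1/14 = 99/14
14 + 1/(99/14) = 14 + 14/99 = 1400/99
7 + 1/(1400/99) = 7 + 99/1400 = 9899/1400
14 + 1/(9899/1400) = 14 + 1400/9899 = 139986/9899
7 + 1/(139986/9899) = 7 + 9899/139986 = 989801/139986
7 + 1/(989801/139986) = 7 + 139986/989801 = 7068593/989801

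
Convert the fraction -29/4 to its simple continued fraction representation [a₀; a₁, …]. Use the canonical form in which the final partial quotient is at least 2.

[-8; 1, 3]

Run the Euclidean algorithm, recording each quotient:
-29 ÷ 4 → quotient -8, remainder 3
4 ÷ 3 → quotient 1, remainder 1
3 ÷ 1 → quotient 3, remainder 0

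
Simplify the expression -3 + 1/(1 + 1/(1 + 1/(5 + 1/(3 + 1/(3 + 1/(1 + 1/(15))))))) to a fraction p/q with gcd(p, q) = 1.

Starting at the tail and folding back:
Start with 15.
1 + 1/(15/1) = 1 + 1/15 = 16/15
3 + 1/(16/15) = 3 + 15/16 = 63/16
3 + 1/(63/16) = 3 + 16/63 = 205/63
5 + 1/(205/63) = 5 + 63/205 = 1088/205
1 + 1/(1088/205) = 1 + 205/1088 = 1293/1088
1 + 1/(1293/1088) = 1 + 1088/1293 = 2381/1293
-3 + 1/(2381/1293) = -3 + 1293/2381 = -5850/2381

-5850/2381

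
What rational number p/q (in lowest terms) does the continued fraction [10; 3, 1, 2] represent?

Start with 2.
1 + 1/(2/1) = 1 + 1/2 = 3/2
3 + 1/(3/2) = 3 + 2/3 = 11/3
10 + 1/(11/3) = 10 + 3/11 = 113/11

113/11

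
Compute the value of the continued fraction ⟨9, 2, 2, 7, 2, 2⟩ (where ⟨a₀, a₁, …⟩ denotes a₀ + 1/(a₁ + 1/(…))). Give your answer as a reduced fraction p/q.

Work from the innermost term outward:
Start with 2.
2 + 1/(2/1) = 2 + 1/2 = 5/2
7 + 1/(5/2) = 7 + 2/5 = 37/5
2 + 1/(37/5) = 2 + 5/37 = 79/37
2 + 1/(79/37) = 2 + 37/79 = 195/79
9 + 1/(195/79) = 9 + 79/195 = 1834/195

1834/195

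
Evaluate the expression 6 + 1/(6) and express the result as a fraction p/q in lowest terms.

37/6

Work from the innermost term outward:
Start with 6.
6 + 1/(6/1) = 6 + 1/6 = 37/6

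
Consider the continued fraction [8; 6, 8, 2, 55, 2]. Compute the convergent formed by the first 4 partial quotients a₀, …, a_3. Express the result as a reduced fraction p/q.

849/104

Compute successive convergents:
a_0 = 8: 8/1
a_1 = 6: 49/6
a_2 = 8: 400/49
a_3 = 2: 849/104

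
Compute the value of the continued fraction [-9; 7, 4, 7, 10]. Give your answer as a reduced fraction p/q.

a_0 = -9: -9/1
a_1 = 7: -62/7
a_2 = 4: -257/29
a_3 = 7: -1861/210
a_4 = 10: -18867/2129

-18867/2129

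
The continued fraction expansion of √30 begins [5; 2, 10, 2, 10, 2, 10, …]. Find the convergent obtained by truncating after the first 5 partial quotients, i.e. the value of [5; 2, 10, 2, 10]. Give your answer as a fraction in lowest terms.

2525/461

Use the convergent recurrence hₖ = aₖ·hₖ₋₁ + hₖ₋₂ (and likewise for the denominators kₖ):
a_0 = 5: 5/1
a_1 = 2: 11/2
a_2 = 10: 115/21
a_3 = 2: 241/44
a_4 = 10: 2525/461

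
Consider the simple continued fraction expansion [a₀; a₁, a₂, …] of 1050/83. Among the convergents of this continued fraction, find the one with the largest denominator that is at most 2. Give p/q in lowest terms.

25/2

List convergents until the denominator exceeds the bound:
a_0 = 12: 12/1  (≤ bound)
a_1 = 1: 13/1  (≤ bound)
a_2 = 1: 25/2  (≤ bound)
a_3 = 1: 38/3  (> 2, stop)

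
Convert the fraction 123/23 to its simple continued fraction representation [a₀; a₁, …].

[5; 2, 1, 7]

Run the Euclidean algorithm, recording each quotient:
⌊123/23⌋ = 5, remainder 8
⌊23/8⌋ = 2, remainder 7
⌊8/7⌋ = 1, remainder 1
⌊7/1⌋ = 7, remainder 0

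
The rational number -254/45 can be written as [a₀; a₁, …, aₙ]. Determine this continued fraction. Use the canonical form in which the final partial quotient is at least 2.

Run the Euclidean algorithm, recording each quotient:
⌊-254/45⌋ = -6, remainder 16
⌊45/16⌋ = 2, remainder 13
⌊16/13⌋ = 1, remainder 3
⌊13/3⌋ = 4, remainder 1
⌊3/1⌋ = 3, remainder 0

[-6; 2, 1, 4, 3]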